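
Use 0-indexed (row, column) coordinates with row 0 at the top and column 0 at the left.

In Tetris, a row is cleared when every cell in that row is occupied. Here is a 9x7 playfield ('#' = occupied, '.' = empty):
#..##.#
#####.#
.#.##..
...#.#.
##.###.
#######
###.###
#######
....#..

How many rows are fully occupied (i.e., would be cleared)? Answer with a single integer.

Check each row:
  row 0: 3 empty cells -> not full
  row 1: 1 empty cell -> not full
  row 2: 4 empty cells -> not full
  row 3: 5 empty cells -> not full
  row 4: 2 empty cells -> not full
  row 5: 0 empty cells -> FULL (clear)
  row 6: 1 empty cell -> not full
  row 7: 0 empty cells -> FULL (clear)
  row 8: 6 empty cells -> not full
Total rows cleared: 2

Answer: 2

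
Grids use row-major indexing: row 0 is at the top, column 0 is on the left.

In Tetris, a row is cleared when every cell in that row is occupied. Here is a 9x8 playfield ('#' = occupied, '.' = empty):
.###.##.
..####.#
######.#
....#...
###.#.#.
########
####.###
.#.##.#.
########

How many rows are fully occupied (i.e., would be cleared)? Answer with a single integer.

Check each row:
  row 0: 3 empty cells -> not full
  row 1: 3 empty cells -> not full
  row 2: 1 empty cell -> not full
  row 3: 7 empty cells -> not full
  row 4: 3 empty cells -> not full
  row 5: 0 empty cells -> FULL (clear)
  row 6: 1 empty cell -> not full
  row 7: 4 empty cells -> not full
  row 8: 0 empty cells -> FULL (clear)
Total rows cleared: 2

Answer: 2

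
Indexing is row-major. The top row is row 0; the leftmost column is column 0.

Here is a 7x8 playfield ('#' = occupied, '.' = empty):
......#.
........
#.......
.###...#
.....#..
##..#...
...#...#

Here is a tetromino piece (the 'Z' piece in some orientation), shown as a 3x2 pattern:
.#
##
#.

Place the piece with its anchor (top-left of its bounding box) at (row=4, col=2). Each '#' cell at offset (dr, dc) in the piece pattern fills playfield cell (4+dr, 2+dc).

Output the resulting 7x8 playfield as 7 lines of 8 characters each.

Answer: ......#.
........
#.......
.###...#
...#.#..
#####...
..##...#

Derivation:
Fill (4+0,2+1) = (4,3)
Fill (4+1,2+0) = (5,2)
Fill (4+1,2+1) = (5,3)
Fill (4+2,2+0) = (6,2)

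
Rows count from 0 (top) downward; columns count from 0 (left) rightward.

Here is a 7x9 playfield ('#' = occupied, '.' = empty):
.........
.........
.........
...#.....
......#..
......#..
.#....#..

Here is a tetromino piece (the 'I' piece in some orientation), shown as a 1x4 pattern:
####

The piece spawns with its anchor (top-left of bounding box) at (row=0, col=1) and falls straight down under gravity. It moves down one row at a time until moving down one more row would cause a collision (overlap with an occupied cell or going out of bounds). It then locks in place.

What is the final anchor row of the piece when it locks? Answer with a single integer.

Spawn at (row=0, col=1). Try each row:
  row 0: fits
  row 1: fits
  row 2: fits
  row 3: blocked -> lock at row 2

Answer: 2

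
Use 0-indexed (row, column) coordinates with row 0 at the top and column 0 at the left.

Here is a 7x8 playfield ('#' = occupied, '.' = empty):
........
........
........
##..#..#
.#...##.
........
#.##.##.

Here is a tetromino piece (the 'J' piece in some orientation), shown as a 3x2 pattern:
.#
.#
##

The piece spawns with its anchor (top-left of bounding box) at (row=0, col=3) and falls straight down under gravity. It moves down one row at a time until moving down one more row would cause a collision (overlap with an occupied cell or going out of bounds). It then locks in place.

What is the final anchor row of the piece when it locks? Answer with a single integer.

Spawn at (row=0, col=3). Try each row:
  row 0: fits
  row 1: blocked -> lock at row 0

Answer: 0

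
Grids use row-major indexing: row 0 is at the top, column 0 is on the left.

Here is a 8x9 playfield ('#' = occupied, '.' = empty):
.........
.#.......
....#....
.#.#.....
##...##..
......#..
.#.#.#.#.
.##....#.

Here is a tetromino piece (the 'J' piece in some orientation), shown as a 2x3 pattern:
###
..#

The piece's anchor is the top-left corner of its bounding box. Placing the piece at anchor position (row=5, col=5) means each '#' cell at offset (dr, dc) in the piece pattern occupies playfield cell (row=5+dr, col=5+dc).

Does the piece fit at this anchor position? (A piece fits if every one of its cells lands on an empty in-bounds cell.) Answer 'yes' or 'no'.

Answer: no

Derivation:
Check each piece cell at anchor (5, 5):
  offset (0,0) -> (5,5): empty -> OK
  offset (0,1) -> (5,6): occupied ('#') -> FAIL
  offset (0,2) -> (5,7): empty -> OK
  offset (1,2) -> (6,7): occupied ('#') -> FAIL
All cells valid: no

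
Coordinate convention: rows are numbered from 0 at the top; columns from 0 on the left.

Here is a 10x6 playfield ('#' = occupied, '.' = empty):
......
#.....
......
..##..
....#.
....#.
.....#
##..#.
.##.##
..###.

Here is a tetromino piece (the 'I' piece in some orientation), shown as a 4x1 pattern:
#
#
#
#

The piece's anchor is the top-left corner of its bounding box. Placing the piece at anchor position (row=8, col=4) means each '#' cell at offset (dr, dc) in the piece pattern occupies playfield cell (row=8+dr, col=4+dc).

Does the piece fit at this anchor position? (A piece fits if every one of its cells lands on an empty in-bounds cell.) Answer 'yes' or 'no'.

Answer: no

Derivation:
Check each piece cell at anchor (8, 4):
  offset (0,0) -> (8,4): occupied ('#') -> FAIL
  offset (1,0) -> (9,4): occupied ('#') -> FAIL
  offset (2,0) -> (10,4): out of bounds -> FAIL
  offset (3,0) -> (11,4): out of bounds -> FAIL
All cells valid: no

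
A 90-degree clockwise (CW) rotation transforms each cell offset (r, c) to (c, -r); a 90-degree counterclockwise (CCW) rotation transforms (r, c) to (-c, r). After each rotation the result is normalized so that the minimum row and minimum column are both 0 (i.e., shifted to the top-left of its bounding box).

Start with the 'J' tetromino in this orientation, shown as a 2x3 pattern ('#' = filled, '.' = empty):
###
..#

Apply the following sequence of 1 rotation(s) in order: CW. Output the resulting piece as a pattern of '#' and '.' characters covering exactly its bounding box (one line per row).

Answer: .#
.#
##

Derivation:
Start:
###
..#
After rotation 1 (CW):
.#
.#
##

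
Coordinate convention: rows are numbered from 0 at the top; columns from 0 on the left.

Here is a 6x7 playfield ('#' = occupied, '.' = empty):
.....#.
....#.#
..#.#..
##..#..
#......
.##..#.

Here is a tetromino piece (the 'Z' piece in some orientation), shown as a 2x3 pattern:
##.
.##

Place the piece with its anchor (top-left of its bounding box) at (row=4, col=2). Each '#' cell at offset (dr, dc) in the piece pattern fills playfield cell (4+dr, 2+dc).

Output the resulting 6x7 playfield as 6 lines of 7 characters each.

Answer: .....#.
....#.#
..#.#..
##..#..
#.##...
.#####.

Derivation:
Fill (4+0,2+0) = (4,2)
Fill (4+0,2+1) = (4,3)
Fill (4+1,2+1) = (5,3)
Fill (4+1,2+2) = (5,4)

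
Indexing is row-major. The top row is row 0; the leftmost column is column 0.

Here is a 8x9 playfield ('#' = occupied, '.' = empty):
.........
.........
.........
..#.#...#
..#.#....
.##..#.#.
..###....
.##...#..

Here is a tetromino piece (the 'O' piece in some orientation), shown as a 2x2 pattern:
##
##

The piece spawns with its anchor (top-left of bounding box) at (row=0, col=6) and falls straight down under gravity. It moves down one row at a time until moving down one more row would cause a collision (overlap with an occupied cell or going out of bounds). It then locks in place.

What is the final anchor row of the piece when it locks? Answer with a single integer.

Spawn at (row=0, col=6). Try each row:
  row 0: fits
  row 1: fits
  row 2: fits
  row 3: fits
  row 4: blocked -> lock at row 3

Answer: 3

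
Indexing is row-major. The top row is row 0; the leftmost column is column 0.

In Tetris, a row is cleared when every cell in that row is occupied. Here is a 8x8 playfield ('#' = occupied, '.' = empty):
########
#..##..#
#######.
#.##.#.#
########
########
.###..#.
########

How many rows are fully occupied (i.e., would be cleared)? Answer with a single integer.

Check each row:
  row 0: 0 empty cells -> FULL (clear)
  row 1: 4 empty cells -> not full
  row 2: 1 empty cell -> not full
  row 3: 3 empty cells -> not full
  row 4: 0 empty cells -> FULL (clear)
  row 5: 0 empty cells -> FULL (clear)
  row 6: 4 empty cells -> not full
  row 7: 0 empty cells -> FULL (clear)
Total rows cleared: 4

Answer: 4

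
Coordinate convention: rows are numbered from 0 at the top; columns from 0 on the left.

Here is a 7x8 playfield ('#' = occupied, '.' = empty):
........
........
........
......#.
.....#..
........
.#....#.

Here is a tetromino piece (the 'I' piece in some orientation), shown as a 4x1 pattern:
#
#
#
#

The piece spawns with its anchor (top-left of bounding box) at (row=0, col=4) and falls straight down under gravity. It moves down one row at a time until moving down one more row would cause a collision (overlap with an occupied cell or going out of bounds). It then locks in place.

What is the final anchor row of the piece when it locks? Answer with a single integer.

Answer: 3

Derivation:
Spawn at (row=0, col=4). Try each row:
  row 0: fits
  row 1: fits
  row 2: fits
  row 3: fits
  row 4: blocked -> lock at row 3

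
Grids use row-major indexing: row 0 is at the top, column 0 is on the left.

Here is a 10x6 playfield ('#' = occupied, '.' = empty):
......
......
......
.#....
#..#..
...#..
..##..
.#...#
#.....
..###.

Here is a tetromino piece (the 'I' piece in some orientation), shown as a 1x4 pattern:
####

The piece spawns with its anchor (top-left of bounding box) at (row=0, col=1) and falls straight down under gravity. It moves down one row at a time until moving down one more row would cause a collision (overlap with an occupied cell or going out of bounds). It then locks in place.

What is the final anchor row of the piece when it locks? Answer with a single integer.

Spawn at (row=0, col=1). Try each row:
  row 0: fits
  row 1: fits
  row 2: fits
  row 3: blocked -> lock at row 2

Answer: 2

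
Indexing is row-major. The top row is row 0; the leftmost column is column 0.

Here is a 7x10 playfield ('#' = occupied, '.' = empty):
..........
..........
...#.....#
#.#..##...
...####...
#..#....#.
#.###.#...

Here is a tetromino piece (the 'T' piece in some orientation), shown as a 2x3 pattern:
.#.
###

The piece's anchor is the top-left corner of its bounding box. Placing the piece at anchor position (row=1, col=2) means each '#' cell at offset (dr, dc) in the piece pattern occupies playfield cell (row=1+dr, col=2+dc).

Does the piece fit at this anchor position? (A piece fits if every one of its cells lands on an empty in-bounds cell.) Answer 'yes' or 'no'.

Check each piece cell at anchor (1, 2):
  offset (0,1) -> (1,3): empty -> OK
  offset (1,0) -> (2,2): empty -> OK
  offset (1,1) -> (2,3): occupied ('#') -> FAIL
  offset (1,2) -> (2,4): empty -> OK
All cells valid: no

Answer: no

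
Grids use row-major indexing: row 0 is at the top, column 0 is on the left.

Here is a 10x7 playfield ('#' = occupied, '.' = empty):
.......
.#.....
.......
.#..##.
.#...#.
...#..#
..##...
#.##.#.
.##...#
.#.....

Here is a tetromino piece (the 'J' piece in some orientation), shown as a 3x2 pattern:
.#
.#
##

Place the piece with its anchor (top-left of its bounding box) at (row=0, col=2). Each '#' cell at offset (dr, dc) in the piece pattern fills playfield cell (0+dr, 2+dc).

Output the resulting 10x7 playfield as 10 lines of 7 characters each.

Fill (0+0,2+1) = (0,3)
Fill (0+1,2+1) = (1,3)
Fill (0+2,2+0) = (2,2)
Fill (0+2,2+1) = (2,3)

Answer: ...#...
.#.#...
..##...
.#..##.
.#...#.
...#..#
..##...
#.##.#.
.##...#
.#.....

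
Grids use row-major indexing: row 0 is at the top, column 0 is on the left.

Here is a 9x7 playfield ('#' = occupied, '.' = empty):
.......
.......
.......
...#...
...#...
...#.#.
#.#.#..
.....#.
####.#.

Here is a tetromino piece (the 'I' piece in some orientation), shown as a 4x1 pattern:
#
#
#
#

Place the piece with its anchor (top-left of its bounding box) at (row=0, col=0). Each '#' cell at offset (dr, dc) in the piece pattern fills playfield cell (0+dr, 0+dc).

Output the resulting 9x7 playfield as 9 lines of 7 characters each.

Answer: #......
#......
#......
#..#...
...#...
...#.#.
#.#.#..
.....#.
####.#.

Derivation:
Fill (0+0,0+0) = (0,0)
Fill (0+1,0+0) = (1,0)
Fill (0+2,0+0) = (2,0)
Fill (0+3,0+0) = (3,0)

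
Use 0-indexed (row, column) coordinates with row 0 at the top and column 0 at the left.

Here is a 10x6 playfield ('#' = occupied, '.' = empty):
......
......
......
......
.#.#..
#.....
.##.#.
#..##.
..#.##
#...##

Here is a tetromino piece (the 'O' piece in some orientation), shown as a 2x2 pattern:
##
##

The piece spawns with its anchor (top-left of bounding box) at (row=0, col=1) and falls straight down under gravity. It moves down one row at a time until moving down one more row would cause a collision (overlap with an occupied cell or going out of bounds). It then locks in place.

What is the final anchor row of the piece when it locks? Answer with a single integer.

Answer: 2

Derivation:
Spawn at (row=0, col=1). Try each row:
  row 0: fits
  row 1: fits
  row 2: fits
  row 3: blocked -> lock at row 2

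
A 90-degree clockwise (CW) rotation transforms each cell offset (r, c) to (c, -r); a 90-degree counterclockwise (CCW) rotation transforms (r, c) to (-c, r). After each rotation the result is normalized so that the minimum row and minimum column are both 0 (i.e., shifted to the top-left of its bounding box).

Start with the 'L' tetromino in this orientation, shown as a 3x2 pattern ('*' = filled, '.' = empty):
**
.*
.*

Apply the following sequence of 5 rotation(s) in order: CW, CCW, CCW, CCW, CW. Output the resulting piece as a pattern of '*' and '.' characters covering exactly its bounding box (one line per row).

Answer: ***
*..

Derivation:
Start:
**
.*
.*
After rotation 1 (CW):
..*
***
After rotation 2 (CCW):
**
.*
.*
After rotation 3 (CCW):
***
*..
After rotation 4 (CCW):
*.
*.
**
After rotation 5 (CW):
***
*..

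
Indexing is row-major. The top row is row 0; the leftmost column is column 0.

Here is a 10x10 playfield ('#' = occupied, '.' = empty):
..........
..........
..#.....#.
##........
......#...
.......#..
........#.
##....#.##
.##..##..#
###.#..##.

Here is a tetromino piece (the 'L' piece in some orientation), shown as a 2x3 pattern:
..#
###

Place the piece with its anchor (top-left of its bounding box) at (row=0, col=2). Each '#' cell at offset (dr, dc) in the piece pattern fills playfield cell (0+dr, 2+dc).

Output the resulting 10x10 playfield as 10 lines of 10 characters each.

Answer: ....#.....
..###.....
..#.....#.
##........
......#...
.......#..
........#.
##....#.##
.##..##..#
###.#..##.

Derivation:
Fill (0+0,2+2) = (0,4)
Fill (0+1,2+0) = (1,2)
Fill (0+1,2+1) = (1,3)
Fill (0+1,2+2) = (1,4)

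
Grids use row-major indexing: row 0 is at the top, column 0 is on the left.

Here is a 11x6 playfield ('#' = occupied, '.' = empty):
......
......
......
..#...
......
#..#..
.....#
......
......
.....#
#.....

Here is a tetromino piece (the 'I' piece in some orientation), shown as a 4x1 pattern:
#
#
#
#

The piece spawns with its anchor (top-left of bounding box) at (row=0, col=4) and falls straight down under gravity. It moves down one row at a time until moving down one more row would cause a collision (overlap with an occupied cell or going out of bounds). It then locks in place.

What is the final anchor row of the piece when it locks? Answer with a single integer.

Spawn at (row=0, col=4). Try each row:
  row 0: fits
  row 1: fits
  row 2: fits
  row 3: fits
  row 4: fits
  row 5: fits
  row 6: fits
  row 7: fits
  row 8: blocked -> lock at row 7

Answer: 7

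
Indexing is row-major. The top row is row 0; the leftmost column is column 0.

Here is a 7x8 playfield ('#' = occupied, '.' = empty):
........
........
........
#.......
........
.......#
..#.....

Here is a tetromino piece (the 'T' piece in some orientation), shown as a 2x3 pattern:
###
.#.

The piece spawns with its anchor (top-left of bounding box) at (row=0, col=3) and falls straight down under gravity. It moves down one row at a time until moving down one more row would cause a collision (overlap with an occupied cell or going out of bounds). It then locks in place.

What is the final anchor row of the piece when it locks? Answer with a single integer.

Spawn at (row=0, col=3). Try each row:
  row 0: fits
  row 1: fits
  row 2: fits
  row 3: fits
  row 4: fits
  row 5: fits
  row 6: blocked -> lock at row 5

Answer: 5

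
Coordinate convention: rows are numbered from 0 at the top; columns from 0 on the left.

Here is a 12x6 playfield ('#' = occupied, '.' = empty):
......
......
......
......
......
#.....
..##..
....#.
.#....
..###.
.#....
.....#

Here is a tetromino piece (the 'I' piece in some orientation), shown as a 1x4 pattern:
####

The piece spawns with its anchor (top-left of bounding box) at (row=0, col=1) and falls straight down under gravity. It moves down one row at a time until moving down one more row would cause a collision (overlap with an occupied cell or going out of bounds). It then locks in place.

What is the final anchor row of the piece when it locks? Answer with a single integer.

Answer: 5

Derivation:
Spawn at (row=0, col=1). Try each row:
  row 0: fits
  row 1: fits
  row 2: fits
  row 3: fits
  row 4: fits
  row 5: fits
  row 6: blocked -> lock at row 5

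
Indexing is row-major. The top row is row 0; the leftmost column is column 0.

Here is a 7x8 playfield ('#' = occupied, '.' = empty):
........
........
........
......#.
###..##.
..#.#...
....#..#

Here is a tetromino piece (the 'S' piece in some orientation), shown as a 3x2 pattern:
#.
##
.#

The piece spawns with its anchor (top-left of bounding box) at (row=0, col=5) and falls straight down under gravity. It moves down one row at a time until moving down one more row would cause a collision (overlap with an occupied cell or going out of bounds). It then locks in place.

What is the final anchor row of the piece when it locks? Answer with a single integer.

Spawn at (row=0, col=5). Try each row:
  row 0: fits
  row 1: blocked -> lock at row 0

Answer: 0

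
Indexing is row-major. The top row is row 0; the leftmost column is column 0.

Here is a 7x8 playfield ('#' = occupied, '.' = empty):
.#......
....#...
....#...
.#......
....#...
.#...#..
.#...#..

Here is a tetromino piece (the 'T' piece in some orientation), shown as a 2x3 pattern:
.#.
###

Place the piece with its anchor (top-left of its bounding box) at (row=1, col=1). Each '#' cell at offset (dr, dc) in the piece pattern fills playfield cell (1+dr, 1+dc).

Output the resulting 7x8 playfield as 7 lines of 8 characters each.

Answer: .#......
..#.#...
.####...
.#......
....#...
.#...#..
.#...#..

Derivation:
Fill (1+0,1+1) = (1,2)
Fill (1+1,1+0) = (2,1)
Fill (1+1,1+1) = (2,2)
Fill (1+1,1+2) = (2,3)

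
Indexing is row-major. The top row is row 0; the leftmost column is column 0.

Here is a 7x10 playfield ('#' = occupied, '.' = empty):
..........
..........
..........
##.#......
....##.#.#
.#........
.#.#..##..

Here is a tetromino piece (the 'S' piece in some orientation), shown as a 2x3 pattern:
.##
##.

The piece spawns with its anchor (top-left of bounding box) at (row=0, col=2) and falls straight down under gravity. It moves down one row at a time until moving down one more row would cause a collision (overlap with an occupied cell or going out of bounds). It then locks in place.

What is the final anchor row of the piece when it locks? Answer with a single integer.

Spawn at (row=0, col=2). Try each row:
  row 0: fits
  row 1: fits
  row 2: blocked -> lock at row 1

Answer: 1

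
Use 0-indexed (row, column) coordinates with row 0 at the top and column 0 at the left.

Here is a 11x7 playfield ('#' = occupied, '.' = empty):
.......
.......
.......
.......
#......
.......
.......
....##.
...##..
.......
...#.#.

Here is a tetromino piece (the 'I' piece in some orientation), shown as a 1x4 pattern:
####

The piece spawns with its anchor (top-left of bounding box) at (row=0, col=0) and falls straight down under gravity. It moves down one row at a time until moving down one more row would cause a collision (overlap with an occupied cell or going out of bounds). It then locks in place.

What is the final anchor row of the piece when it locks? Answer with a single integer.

Spawn at (row=0, col=0). Try each row:
  row 0: fits
  row 1: fits
  row 2: fits
  row 3: fits
  row 4: blocked -> lock at row 3

Answer: 3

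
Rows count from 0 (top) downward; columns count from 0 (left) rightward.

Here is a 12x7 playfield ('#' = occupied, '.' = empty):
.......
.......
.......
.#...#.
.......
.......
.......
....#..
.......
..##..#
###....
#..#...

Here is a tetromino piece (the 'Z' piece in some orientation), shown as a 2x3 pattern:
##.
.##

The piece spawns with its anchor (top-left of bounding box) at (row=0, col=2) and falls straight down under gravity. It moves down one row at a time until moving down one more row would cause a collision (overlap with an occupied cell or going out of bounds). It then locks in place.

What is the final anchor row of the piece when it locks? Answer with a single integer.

Answer: 5

Derivation:
Spawn at (row=0, col=2). Try each row:
  row 0: fits
  row 1: fits
  row 2: fits
  row 3: fits
  row 4: fits
  row 5: fits
  row 6: blocked -> lock at row 5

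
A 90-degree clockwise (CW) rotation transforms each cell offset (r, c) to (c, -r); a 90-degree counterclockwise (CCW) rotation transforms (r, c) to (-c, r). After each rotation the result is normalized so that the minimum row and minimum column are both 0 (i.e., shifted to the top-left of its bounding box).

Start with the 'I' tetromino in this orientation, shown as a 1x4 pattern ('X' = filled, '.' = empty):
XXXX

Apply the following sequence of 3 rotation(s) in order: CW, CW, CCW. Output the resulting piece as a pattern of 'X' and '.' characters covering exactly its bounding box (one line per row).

Answer: X
X
X
X

Derivation:
Start:
XXXX
After rotation 1 (CW):
X
X
X
X
After rotation 2 (CW):
XXXX
After rotation 3 (CCW):
X
X
X
X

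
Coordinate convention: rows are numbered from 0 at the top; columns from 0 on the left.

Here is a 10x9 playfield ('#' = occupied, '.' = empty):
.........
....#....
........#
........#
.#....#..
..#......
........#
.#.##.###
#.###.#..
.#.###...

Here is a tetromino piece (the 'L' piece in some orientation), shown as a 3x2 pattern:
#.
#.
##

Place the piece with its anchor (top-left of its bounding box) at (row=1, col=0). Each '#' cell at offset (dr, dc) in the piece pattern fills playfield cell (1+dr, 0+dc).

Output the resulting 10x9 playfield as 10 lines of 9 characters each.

Fill (1+0,0+0) = (1,0)
Fill (1+1,0+0) = (2,0)
Fill (1+2,0+0) = (3,0)
Fill (1+2,0+1) = (3,1)

Answer: .........
#...#....
#.......#
##......#
.#....#..
..#......
........#
.#.##.###
#.###.#..
.#.###...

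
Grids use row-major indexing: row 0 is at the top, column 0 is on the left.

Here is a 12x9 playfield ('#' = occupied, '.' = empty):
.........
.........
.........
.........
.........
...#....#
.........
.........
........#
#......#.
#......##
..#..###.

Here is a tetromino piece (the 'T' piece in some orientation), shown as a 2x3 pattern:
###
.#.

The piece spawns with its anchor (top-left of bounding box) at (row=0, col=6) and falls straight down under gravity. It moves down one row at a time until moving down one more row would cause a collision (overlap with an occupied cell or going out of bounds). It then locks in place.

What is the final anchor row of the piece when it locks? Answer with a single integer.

Answer: 4

Derivation:
Spawn at (row=0, col=6). Try each row:
  row 0: fits
  row 1: fits
  row 2: fits
  row 3: fits
  row 4: fits
  row 5: blocked -> lock at row 4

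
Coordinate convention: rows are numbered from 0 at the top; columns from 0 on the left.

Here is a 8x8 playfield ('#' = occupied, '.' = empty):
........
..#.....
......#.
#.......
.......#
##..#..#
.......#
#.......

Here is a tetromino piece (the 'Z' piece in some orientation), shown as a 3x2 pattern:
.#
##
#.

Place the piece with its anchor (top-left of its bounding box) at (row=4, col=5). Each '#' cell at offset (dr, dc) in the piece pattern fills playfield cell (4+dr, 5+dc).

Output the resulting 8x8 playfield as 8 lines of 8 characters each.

Answer: ........
..#.....
......#.
#.......
......##
##..####
.....#.#
#.......

Derivation:
Fill (4+0,5+1) = (4,6)
Fill (4+1,5+0) = (5,5)
Fill (4+1,5+1) = (5,6)
Fill (4+2,5+0) = (6,5)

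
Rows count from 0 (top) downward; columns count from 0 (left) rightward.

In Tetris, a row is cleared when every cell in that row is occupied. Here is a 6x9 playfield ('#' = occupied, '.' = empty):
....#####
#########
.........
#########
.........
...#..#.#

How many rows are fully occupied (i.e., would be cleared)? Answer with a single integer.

Answer: 2

Derivation:
Check each row:
  row 0: 4 empty cells -> not full
  row 1: 0 empty cells -> FULL (clear)
  row 2: 9 empty cells -> not full
  row 3: 0 empty cells -> FULL (clear)
  row 4: 9 empty cells -> not full
  row 5: 6 empty cells -> not full
Total rows cleared: 2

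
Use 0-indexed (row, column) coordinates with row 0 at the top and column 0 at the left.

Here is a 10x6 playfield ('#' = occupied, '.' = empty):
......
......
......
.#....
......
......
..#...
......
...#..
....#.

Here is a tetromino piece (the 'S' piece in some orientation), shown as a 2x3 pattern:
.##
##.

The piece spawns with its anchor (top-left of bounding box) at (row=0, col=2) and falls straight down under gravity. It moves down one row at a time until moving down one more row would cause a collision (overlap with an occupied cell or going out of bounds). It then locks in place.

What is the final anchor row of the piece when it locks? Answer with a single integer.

Answer: 4

Derivation:
Spawn at (row=0, col=2). Try each row:
  row 0: fits
  row 1: fits
  row 2: fits
  row 3: fits
  row 4: fits
  row 5: blocked -> lock at row 4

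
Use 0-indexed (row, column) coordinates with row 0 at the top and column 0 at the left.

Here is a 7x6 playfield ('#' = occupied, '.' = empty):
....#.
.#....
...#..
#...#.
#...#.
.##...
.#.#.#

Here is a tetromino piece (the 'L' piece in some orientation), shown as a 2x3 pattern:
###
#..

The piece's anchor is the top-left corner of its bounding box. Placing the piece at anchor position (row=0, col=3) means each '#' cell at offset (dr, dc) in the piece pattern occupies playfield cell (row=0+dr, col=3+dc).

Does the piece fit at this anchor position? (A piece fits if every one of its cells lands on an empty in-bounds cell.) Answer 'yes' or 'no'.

Answer: no

Derivation:
Check each piece cell at anchor (0, 3):
  offset (0,0) -> (0,3): empty -> OK
  offset (0,1) -> (0,4): occupied ('#') -> FAIL
  offset (0,2) -> (0,5): empty -> OK
  offset (1,0) -> (1,3): empty -> OK
All cells valid: no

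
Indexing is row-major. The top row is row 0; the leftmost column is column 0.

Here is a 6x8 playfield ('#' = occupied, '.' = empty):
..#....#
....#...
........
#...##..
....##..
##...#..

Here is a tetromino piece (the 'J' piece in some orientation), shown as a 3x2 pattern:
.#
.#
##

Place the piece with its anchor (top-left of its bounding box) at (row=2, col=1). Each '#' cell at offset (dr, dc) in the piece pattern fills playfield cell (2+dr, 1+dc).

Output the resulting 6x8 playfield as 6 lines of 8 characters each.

Answer: ..#....#
....#...
..#.....
#.#.##..
.##.##..
##...#..

Derivation:
Fill (2+0,1+1) = (2,2)
Fill (2+1,1+1) = (3,2)
Fill (2+2,1+0) = (4,1)
Fill (2+2,1+1) = (4,2)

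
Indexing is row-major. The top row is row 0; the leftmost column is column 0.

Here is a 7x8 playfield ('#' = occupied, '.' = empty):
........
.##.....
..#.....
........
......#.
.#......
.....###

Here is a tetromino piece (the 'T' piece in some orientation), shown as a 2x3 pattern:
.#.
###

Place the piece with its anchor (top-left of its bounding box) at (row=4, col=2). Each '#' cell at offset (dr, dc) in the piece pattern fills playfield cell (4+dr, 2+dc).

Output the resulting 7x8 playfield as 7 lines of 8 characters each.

Fill (4+0,2+1) = (4,3)
Fill (4+1,2+0) = (5,2)
Fill (4+1,2+1) = (5,3)
Fill (4+1,2+2) = (5,4)

Answer: ........
.##.....
..#.....
........
...#..#.
.####...
.....###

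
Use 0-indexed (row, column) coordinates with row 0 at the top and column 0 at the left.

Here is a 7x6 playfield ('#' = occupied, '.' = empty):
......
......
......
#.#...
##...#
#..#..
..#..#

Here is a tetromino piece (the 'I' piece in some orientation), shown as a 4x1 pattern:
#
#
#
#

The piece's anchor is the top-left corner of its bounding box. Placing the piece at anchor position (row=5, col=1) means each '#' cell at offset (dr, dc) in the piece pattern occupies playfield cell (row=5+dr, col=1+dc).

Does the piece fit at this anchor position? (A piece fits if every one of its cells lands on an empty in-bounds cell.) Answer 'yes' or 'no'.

Answer: no

Derivation:
Check each piece cell at anchor (5, 1):
  offset (0,0) -> (5,1): empty -> OK
  offset (1,0) -> (6,1): empty -> OK
  offset (2,0) -> (7,1): out of bounds -> FAIL
  offset (3,0) -> (8,1): out of bounds -> FAIL
All cells valid: no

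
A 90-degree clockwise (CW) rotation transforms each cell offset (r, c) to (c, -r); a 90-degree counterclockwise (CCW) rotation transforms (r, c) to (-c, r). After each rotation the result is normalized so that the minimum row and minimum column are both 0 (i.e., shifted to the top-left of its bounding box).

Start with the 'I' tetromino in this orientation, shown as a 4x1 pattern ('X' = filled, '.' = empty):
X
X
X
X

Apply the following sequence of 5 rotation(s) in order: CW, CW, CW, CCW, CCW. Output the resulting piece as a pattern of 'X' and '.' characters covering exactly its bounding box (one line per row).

Answer: XXXX

Derivation:
Start:
X
X
X
X
After rotation 1 (CW):
XXXX
After rotation 2 (CW):
X
X
X
X
After rotation 3 (CW):
XXXX
After rotation 4 (CCW):
X
X
X
X
After rotation 5 (CCW):
XXXX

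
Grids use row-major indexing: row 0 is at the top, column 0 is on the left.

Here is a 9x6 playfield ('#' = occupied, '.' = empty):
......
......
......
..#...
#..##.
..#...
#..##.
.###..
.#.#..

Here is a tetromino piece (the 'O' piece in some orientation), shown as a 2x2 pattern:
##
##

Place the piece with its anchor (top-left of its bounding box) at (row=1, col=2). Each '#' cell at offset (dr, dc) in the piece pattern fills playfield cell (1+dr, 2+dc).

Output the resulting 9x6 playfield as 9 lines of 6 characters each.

Fill (1+0,2+0) = (1,2)
Fill (1+0,2+1) = (1,3)
Fill (1+1,2+0) = (2,2)
Fill (1+1,2+1) = (2,3)

Answer: ......
..##..
..##..
..#...
#..##.
..#...
#..##.
.###..
.#.#..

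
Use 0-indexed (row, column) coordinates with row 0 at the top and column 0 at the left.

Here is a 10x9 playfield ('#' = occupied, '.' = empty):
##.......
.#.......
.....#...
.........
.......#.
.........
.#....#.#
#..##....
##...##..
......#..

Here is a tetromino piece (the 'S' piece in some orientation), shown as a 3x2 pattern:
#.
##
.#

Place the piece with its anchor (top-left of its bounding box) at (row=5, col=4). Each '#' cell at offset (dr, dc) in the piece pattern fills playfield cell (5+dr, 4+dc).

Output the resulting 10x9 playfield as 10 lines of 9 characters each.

Fill (5+0,4+0) = (5,4)
Fill (5+1,4+0) = (6,4)
Fill (5+1,4+1) = (6,5)
Fill (5+2,4+1) = (7,5)

Answer: ##.......
.#.......
.....#...
.........
.......#.
....#....
.#..###.#
#..###...
##...##..
......#..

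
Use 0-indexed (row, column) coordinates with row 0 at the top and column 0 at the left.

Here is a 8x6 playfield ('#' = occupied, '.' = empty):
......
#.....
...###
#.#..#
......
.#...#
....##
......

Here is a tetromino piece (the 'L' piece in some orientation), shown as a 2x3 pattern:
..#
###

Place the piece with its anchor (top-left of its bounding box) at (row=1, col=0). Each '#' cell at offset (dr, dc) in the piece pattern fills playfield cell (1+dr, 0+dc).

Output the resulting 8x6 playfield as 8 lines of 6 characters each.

Fill (1+0,0+2) = (1,2)
Fill (1+1,0+0) = (2,0)
Fill (1+1,0+1) = (2,1)
Fill (1+1,0+2) = (2,2)

Answer: ......
#.#...
######
#.#..#
......
.#...#
....##
......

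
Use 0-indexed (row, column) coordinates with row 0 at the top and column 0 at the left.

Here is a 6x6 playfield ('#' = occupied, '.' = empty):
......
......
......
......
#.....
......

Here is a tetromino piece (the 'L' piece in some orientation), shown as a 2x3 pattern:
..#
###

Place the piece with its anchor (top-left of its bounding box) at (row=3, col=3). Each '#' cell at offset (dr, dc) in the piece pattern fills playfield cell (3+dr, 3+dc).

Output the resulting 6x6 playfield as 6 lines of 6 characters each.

Answer: ......
......
......
.....#
#..###
......

Derivation:
Fill (3+0,3+2) = (3,5)
Fill (3+1,3+0) = (4,3)
Fill (3+1,3+1) = (4,4)
Fill (3+1,3+2) = (4,5)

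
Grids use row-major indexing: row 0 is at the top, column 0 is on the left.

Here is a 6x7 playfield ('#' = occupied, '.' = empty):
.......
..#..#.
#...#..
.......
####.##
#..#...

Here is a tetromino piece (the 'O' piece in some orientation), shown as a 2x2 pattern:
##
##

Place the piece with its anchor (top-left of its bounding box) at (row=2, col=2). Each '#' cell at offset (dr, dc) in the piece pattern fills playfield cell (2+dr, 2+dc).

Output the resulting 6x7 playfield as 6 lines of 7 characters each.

Answer: .......
..#..#.
#.###..
..##...
####.##
#..#...

Derivation:
Fill (2+0,2+0) = (2,2)
Fill (2+0,2+1) = (2,3)
Fill (2+1,2+0) = (3,2)
Fill (2+1,2+1) = (3,3)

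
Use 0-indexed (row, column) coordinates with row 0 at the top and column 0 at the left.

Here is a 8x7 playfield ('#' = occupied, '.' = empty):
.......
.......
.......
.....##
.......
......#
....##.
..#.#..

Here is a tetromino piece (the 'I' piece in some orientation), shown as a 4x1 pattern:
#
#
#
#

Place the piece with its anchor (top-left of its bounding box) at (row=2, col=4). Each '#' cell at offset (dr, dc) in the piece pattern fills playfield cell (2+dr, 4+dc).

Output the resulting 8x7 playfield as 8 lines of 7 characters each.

Answer: .......
.......
....#..
....###
....#..
....#.#
....##.
..#.#..

Derivation:
Fill (2+0,4+0) = (2,4)
Fill (2+1,4+0) = (3,4)
Fill (2+2,4+0) = (4,4)
Fill (2+3,4+0) = (5,4)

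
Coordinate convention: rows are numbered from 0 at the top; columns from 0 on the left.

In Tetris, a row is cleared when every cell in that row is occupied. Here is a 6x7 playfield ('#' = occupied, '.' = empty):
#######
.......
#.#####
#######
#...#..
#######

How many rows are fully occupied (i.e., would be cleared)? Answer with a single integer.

Answer: 3

Derivation:
Check each row:
  row 0: 0 empty cells -> FULL (clear)
  row 1: 7 empty cells -> not full
  row 2: 1 empty cell -> not full
  row 3: 0 empty cells -> FULL (clear)
  row 4: 5 empty cells -> not full
  row 5: 0 empty cells -> FULL (clear)
Total rows cleared: 3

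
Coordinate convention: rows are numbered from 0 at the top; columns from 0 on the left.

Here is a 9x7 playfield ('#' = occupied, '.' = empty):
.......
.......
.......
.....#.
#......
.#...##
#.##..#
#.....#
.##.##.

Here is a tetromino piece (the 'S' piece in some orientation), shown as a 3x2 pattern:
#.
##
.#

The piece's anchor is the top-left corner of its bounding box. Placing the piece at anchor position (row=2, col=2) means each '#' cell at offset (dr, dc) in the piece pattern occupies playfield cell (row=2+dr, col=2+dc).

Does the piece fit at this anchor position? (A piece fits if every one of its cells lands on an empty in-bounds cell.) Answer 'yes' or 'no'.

Answer: yes

Derivation:
Check each piece cell at anchor (2, 2):
  offset (0,0) -> (2,2): empty -> OK
  offset (1,0) -> (3,2): empty -> OK
  offset (1,1) -> (3,3): empty -> OK
  offset (2,1) -> (4,3): empty -> OK
All cells valid: yes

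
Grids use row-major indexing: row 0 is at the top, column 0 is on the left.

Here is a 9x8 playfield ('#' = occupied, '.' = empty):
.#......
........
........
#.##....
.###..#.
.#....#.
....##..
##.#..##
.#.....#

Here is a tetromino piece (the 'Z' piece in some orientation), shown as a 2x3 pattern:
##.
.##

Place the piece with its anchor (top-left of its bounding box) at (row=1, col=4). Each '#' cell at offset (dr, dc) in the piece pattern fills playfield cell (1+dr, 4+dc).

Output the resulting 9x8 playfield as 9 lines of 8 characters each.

Answer: .#......
....##..
.....##.
#.##....
.###..#.
.#....#.
....##..
##.#..##
.#.....#

Derivation:
Fill (1+0,4+0) = (1,4)
Fill (1+0,4+1) = (1,5)
Fill (1+1,4+1) = (2,5)
Fill (1+1,4+2) = (2,6)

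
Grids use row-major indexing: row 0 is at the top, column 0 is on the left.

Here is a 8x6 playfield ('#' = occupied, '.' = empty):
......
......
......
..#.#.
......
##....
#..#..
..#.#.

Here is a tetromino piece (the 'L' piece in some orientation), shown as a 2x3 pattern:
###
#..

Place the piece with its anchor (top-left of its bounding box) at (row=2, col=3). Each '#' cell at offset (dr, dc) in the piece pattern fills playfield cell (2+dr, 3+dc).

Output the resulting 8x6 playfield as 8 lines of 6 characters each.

Fill (2+0,3+0) = (2,3)
Fill (2+0,3+1) = (2,4)
Fill (2+0,3+2) = (2,5)
Fill (2+1,3+0) = (3,3)

Answer: ......
......
...###
..###.
......
##....
#..#..
..#.#.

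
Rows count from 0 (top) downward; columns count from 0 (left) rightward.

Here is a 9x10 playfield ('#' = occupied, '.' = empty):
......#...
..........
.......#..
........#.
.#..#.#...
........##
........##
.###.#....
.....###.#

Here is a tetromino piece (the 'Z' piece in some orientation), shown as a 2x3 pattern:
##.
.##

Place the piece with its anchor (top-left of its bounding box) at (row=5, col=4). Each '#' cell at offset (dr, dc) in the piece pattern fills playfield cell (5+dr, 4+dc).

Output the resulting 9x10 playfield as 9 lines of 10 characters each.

Fill (5+0,4+0) = (5,4)
Fill (5+0,4+1) = (5,5)
Fill (5+1,4+1) = (6,5)
Fill (5+1,4+2) = (6,6)

Answer: ......#...
..........
.......#..
........#.
.#..#.#...
....##..##
.....##.##
.###.#....
.....###.#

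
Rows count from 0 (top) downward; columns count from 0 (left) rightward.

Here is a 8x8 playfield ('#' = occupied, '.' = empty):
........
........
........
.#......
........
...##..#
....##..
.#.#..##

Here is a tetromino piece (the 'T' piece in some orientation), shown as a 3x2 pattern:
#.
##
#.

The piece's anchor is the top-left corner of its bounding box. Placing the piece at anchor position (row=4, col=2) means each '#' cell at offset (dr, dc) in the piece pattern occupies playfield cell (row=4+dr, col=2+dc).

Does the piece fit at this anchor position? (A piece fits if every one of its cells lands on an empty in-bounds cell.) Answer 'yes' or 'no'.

Check each piece cell at anchor (4, 2):
  offset (0,0) -> (4,2): empty -> OK
  offset (1,0) -> (5,2): empty -> OK
  offset (1,1) -> (5,3): occupied ('#') -> FAIL
  offset (2,0) -> (6,2): empty -> OK
All cells valid: no

Answer: no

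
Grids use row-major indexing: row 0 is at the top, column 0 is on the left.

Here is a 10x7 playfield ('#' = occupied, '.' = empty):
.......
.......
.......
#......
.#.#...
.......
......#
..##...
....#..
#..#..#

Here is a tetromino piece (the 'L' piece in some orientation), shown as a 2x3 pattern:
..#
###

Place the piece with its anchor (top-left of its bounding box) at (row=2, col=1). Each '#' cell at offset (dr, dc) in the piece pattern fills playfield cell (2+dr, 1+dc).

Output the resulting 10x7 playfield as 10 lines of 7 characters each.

Answer: .......
.......
...#...
####...
.#.#...
.......
......#
..##...
....#..
#..#..#

Derivation:
Fill (2+0,1+2) = (2,3)
Fill (2+1,1+0) = (3,1)
Fill (2+1,1+1) = (3,2)
Fill (2+1,1+2) = (3,3)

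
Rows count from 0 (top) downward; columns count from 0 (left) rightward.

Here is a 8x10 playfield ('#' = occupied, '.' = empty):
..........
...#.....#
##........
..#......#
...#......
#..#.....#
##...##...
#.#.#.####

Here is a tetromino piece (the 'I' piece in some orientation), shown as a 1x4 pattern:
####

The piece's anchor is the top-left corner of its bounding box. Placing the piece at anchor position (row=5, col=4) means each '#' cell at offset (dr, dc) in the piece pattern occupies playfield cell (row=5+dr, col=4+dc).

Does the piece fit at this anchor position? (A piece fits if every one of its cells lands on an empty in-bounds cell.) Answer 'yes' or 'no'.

Check each piece cell at anchor (5, 4):
  offset (0,0) -> (5,4): empty -> OK
  offset (0,1) -> (5,5): empty -> OK
  offset (0,2) -> (5,6): empty -> OK
  offset (0,3) -> (5,7): empty -> OK
All cells valid: yes

Answer: yes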